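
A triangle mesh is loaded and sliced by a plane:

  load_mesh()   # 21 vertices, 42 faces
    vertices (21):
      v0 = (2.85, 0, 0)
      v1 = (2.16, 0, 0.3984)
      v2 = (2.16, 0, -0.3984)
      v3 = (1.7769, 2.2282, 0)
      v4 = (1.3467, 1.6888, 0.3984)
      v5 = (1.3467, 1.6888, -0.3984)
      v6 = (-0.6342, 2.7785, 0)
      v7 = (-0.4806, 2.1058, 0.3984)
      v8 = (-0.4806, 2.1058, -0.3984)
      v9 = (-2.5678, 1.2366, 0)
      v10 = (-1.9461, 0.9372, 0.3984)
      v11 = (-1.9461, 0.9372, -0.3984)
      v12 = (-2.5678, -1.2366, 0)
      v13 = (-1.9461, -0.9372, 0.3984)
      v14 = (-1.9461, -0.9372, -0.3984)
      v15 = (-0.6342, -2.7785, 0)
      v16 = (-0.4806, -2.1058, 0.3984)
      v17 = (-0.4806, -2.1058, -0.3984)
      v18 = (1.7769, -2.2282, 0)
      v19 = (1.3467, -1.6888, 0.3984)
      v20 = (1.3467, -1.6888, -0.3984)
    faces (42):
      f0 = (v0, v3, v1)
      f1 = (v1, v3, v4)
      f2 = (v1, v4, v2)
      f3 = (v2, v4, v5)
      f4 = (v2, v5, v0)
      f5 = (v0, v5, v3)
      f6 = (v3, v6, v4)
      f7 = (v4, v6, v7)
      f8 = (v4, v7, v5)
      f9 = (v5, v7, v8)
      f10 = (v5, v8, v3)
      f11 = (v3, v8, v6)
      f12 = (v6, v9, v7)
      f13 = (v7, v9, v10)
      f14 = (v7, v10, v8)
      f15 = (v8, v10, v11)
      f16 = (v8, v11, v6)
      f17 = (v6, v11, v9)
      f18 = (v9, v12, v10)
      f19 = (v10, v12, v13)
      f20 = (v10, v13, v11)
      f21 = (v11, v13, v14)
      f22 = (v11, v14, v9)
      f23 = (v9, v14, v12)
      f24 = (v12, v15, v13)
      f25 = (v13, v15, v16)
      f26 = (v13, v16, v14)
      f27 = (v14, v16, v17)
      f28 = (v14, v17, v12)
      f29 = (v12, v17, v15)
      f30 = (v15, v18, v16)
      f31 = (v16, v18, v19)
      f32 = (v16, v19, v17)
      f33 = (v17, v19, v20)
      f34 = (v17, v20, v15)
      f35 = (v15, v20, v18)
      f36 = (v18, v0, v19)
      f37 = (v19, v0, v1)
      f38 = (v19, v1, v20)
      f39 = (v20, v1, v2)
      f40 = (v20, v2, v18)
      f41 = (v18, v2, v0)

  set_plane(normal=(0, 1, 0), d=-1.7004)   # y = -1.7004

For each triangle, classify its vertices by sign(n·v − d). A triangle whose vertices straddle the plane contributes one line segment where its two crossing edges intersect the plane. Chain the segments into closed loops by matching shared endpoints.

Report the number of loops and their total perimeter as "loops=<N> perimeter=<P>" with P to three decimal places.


Straddling triangles (14 of 42):
  (v12,v15,v13) [+-+] → (-1.98618, -1.7004, 0)–(-1.40233, -1.7004, 0.233267)  len=0.6287
  (v13,v15,v16) [+--] → (-1.40233, -1.7004, 0.233267)–(-0.988998, -1.7004, 0.3984)  len=0.4451
  (v13,v16,v14) [+-+] → (-0.988998, -1.7004, 0.3984)–(-0.988998, -1.7004, 0.121981)  len=0.2764
  (v14,v16,v17) [+--] → (-0.988998, -1.7004, 0.121981)–(-0.988998, -1.7004, -0.3984)  len=0.5204
  (v14,v17,v12) [+-+] → (-0.988998, -1.7004, -0.3984)–(-1.45408, -1.7004, -0.212584)  len=0.5008
  (v12,v17,v15) [+--] → (-1.45408, -1.7004, -0.212584)–(-1.98618, -1.7004, 0)  len=0.5730
  (v16,v18,v19) [--+] → (1.35595, -1.7004, 0.389832)–(1.29587, -1.7004, 0.3984)  len=0.0607
  (v16,v19,v17) [-+-] → (1.29587, -1.7004, 0.3984)–(1.29587, -1.7004, 0.376235)  len=0.0222
  (v17,v19,v20) [-++] → (1.29587, -1.7004, 0.376235)–(1.29587, -1.7004, -0.3984)  len=0.7746
  (v17,v20,v15) [-+-] → (1.29587, -1.7004, -0.3984)–(1.32561, -1.7004, -0.394159)  len=0.0300
  (v15,v20,v18) [-+-] → (1.32561, -1.7004, -0.394159)–(1.35595, -1.7004, -0.389832)  len=0.0306
  (v18,v0,v19) [-++] → (2.03109, -1.7004, 0)–(1.35595, -1.7004, 0.389832)  len=0.7796
  (v20,v2,v18) [++-] → (1.86765, -1.7004, -0.0943701)–(1.35595, -1.7004, -0.389832)  len=0.5909
  (v18,v2,v0) [-++] → (1.86765, -1.7004, -0.0943701)–(2.03109, -1.7004, 0)  len=0.1887

Chained into 2 loop(s):
  loop 1: 6 segments, perimeter = 2.9444
  loop 2: 8 segments, perimeter = 2.4774
Total perimeter = 5.422

loops=2 perimeter=5.422


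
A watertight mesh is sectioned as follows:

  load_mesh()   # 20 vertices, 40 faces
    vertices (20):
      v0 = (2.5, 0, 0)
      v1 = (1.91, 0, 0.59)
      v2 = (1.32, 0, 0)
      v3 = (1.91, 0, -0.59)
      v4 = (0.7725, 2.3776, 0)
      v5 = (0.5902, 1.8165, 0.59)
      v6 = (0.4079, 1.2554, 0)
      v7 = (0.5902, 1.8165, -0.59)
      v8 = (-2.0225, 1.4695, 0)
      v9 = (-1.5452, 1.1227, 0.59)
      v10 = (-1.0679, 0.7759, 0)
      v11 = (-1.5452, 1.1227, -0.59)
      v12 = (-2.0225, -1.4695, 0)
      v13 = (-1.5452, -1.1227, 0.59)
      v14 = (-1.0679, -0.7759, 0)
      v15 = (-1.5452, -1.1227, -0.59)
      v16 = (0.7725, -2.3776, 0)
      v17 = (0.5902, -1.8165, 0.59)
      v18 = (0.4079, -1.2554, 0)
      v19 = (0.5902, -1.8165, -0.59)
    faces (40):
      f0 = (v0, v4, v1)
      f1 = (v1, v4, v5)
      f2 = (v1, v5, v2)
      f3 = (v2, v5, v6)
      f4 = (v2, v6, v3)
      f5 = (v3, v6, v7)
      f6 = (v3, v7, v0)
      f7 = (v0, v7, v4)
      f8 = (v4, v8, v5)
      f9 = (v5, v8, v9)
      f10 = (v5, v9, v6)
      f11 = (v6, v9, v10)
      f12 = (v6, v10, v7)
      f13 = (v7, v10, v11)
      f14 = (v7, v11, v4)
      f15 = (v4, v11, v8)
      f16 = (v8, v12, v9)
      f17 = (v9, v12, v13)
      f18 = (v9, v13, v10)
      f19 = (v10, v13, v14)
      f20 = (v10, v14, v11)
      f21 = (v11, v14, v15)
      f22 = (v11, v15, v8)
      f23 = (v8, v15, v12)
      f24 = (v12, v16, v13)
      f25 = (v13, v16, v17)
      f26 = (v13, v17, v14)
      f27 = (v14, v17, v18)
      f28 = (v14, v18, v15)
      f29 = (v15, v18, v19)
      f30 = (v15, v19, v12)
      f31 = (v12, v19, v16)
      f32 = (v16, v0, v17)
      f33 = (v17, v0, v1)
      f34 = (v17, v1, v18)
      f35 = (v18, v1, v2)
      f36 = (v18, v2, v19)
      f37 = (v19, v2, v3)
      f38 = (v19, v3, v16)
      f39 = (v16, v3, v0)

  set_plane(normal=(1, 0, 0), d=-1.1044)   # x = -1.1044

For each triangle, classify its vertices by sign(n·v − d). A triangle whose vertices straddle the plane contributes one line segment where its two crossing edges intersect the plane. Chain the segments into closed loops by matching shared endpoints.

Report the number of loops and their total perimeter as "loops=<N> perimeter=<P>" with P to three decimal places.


loops=1 perimeter=9.169

Straddling triangles (18 of 40):
  (v4,v8,v5) [+-+] → (-1.1044, 1.76779, 0)–(-1.1044, 1.59144, 0.207325)  len=0.2722
  (v5,v8,v9) [+--] → (-1.1044, 1.59144, 0.207325)–(-1.1044, 1.26592, 0.59)  len=0.5024
  (v5,v9,v6) [+-+] → (-1.1044, 1.26592, 0.59)–(-1.1044, 1.15265, 0.456841)  len=0.1748
  (v6,v9,v10) [+-+] → (-1.1044, 1.15265, 0.456841)–(-1.1044, 0.80242, 0.0451184)  len=0.5405
  (v7,v10,v11) [++-] → (-1.1044, 0.80242, -0.0451184)–(-1.1044, 1.26592, -0.59)  len=0.7154
  (v7,v11,v4) [+-+] → (-1.1044, 1.26592, -0.59)–(-1.1044, 1.36137, -0.477789)  len=0.1473
  (v4,v11,v8) [+--] → (-1.1044, 1.36137, -0.477789)–(-1.1044, 1.76779, 0)  len=0.6273
  (v9,v13,v10) [--+] → (-1.1044, 0.630711, 0.0451184)–(-1.1044, 0.80242, 0.0451184)  len=0.1717
  (v10,v13,v14) [+-+] → (-1.1044, 0.630711, 0.0451184)–(-1.1044, -0.80242, 0.0451184)  len=1.4331
  (v10,v14,v11) [++-] → (-1.1044, -0.630711, -0.0451184)–(-1.1044, 0.80242, -0.0451184)  len=1.4331
  (v11,v14,v15) [-+-] → (-1.1044, -0.630711, -0.0451184)–(-1.1044, -0.80242, -0.0451184)  len=0.1717
  (v12,v16,v13) [-+-] → (-1.1044, -1.76779, 0)–(-1.1044, -1.36137, 0.477789)  len=0.6273
  (v13,v16,v17) [-++] → (-1.1044, -1.36137, 0.477789)–(-1.1044, -1.26592, 0.59)  len=0.1473
  (v13,v17,v14) [-++] → (-1.1044, -1.26592, 0.59)–(-1.1044, -0.80242, 0.0451184)  len=0.7154
  (v14,v18,v15) [++-] → (-1.1044, -1.15265, -0.456841)–(-1.1044, -0.80242, -0.0451184)  len=0.5405
  (v15,v18,v19) [-++] → (-1.1044, -1.15265, -0.456841)–(-1.1044, -1.26592, -0.59)  len=0.1748
  (v15,v19,v12) [-+-] → (-1.1044, -1.26592, -0.59)–(-1.1044, -1.59144, -0.207325)  len=0.5024
  (v12,v19,v16) [-++] → (-1.1044, -1.59144, -0.207325)–(-1.1044, -1.76779, 0)  len=0.2722

Chained into 1 loop(s):
  loop 1: 18 segments, perimeter = 9.1694
Total perimeter = 9.169


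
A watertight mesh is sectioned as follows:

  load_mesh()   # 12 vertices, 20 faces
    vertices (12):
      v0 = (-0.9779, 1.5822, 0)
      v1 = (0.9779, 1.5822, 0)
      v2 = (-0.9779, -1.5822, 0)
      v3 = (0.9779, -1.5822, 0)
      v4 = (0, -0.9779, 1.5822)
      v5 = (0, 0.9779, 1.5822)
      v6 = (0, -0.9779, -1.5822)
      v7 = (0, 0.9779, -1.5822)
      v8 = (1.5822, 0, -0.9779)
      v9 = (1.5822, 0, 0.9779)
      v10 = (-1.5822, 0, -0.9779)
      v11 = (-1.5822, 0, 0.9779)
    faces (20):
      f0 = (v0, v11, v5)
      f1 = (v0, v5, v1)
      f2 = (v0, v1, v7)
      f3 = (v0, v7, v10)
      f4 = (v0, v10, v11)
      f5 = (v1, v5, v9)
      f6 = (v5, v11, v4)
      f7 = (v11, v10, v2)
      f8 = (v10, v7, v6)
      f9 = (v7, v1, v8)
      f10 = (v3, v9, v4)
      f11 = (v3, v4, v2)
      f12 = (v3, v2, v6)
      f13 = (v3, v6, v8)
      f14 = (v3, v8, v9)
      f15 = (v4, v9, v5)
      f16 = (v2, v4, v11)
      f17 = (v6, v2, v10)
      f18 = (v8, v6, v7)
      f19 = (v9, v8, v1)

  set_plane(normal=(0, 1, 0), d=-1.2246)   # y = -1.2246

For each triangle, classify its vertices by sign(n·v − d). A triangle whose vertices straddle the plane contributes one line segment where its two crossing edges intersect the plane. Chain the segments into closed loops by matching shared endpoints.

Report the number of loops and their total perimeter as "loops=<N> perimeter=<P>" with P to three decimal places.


loops=1 perimeter=6.527

Straddling triangles (8 of 20):
  (v11,v10,v2) [++-] → (-1.11448, -1.2246, -0.221019)–(-1.11448, -1.2246, 0.221019)  len=0.4420
  (v3,v9,v4) [-++] → (1.11448, -1.2246, 0.221019)–(0.399219, -1.2246, 0.936281)  len=1.0115
  (v3,v4,v2) [-+-] → (0.399219, -1.2246, 0.936281)–(-0.399219, -1.2246, 0.936281)  len=0.7984
  (v3,v2,v6) [--+] → (-0.399219, -1.2246, -0.936281)–(0.399219, -1.2246, -0.936281)  len=0.7984
  (v3,v6,v8) [-++] → (0.399219, -1.2246, -0.936281)–(1.11448, -1.2246, -0.221019)  len=1.0115
  (v3,v8,v9) [-++] → (1.11448, -1.2246, -0.221019)–(1.11448, -1.2246, 0.221019)  len=0.4420
  (v2,v4,v11) [-++] → (-0.399219, -1.2246, 0.936281)–(-1.11448, -1.2246, 0.221019)  len=1.0115
  (v6,v2,v10) [+-+] → (-0.399219, -1.2246, -0.936281)–(-1.11448, -1.2246, -0.221019)  len=1.0115

Chained into 1 loop(s):
  loop 1: 8 segments, perimeter = 6.5271
Total perimeter = 6.527


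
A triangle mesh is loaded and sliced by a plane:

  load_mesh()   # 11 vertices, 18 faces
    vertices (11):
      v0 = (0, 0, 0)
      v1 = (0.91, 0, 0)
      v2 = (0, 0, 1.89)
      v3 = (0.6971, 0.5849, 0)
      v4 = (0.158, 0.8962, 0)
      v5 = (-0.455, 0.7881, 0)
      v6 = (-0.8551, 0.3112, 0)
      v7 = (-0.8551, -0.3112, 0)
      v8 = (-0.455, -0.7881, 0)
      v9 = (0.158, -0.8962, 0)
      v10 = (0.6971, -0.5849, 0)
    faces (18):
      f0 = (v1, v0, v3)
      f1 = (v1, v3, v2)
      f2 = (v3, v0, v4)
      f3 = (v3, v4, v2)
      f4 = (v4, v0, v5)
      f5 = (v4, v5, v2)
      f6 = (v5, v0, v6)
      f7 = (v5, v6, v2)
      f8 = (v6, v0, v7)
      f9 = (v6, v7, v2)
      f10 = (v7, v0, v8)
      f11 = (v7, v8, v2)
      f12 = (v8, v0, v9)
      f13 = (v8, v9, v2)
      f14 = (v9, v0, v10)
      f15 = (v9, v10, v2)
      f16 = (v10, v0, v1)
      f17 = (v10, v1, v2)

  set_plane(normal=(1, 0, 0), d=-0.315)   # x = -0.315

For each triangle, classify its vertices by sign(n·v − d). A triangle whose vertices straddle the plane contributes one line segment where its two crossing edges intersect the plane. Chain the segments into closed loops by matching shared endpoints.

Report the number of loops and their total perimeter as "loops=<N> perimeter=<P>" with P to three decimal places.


loops=1 perimeter=4.632

Straddling triangles (10 of 18):
  (v4,v0,v5) [++-] → (-0.315, 0.545608, 0)–(-0.315, 0.812788, 0)  len=0.2672
  (v4,v5,v2) [+-+] → (-0.315, 0.812788, 0)–(-0.315, 0.545608, 0.581538)  len=0.6400
  (v5,v0,v6) [-+-] → (-0.315, 0.545608, 0)–(-0.315, 0.114639, 0)  len=0.4310
  (v5,v6,v2) [--+] → (-0.315, 0.114639, 1.19377)–(-0.315, 0.545608, 0.581538)  len=0.7487
  (v6,v0,v7) [-+-] → (-0.315, 0.114639, 0)–(-0.315, -0.114639, 0)  len=0.2293
  (v6,v7,v2) [--+] → (-0.315, -0.114639, 1.19377)–(-0.315, 0.114639, 1.19377)  len=0.2293
  (v7,v0,v8) [-+-] → (-0.315, -0.114639, 0)–(-0.315, -0.545608, 0)  len=0.4310
  (v7,v8,v2) [--+] → (-0.315, -0.545608, 0.581538)–(-0.315, -0.114639, 1.19377)  len=0.7487
  (v8,v0,v9) [-++] → (-0.315, -0.545608, 0)–(-0.315, -0.812788, 0)  len=0.2672
  (v8,v9,v2) [-++] → (-0.315, -0.812788, 0)–(-0.315, -0.545608, 0.581538)  len=0.6400

Chained into 1 loop(s):
  loop 1: 10 segments, perimeter = 4.6322
Total perimeter = 4.632


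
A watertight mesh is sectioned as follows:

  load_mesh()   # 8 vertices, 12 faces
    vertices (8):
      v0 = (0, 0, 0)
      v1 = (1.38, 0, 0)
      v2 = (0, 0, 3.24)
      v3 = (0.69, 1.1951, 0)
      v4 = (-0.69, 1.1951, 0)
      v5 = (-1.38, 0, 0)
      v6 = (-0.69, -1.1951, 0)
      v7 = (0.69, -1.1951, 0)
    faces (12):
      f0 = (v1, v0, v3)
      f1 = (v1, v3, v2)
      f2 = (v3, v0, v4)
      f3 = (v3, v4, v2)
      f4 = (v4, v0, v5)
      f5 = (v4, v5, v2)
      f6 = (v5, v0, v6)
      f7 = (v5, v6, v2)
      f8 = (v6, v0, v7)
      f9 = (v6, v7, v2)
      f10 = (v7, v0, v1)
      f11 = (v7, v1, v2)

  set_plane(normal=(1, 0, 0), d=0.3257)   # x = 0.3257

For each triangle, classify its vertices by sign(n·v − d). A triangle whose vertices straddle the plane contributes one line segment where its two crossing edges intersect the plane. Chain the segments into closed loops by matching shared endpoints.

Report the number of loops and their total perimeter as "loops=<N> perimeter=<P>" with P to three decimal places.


loops=1 perimeter=7.937

Straddling triangles (8 of 12):
  (v1,v0,v3) [+-+] → (0.3257, 0, 0)–(0.3257, 0.564122, 0)  len=0.5641
  (v1,v3,v2) [++-] → (0.3257, 0.564122, 1.71063)–(0.3257, 0, 2.47531)  len=0.9503
  (v3,v0,v4) [+--] → (0.3257, 0.564122, 0)–(0.3257, 1.1951, 0)  len=0.6310
  (v3,v4,v2) [+--] → (0.3257, 1.1951, 0)–(0.3257, 0.564122, 1.71063)  len=1.8233
  (v6,v0,v7) [--+] → (0.3257, -0.564122, 0)–(0.3257, -1.1951, 0)  len=0.6310
  (v6,v7,v2) [-+-] → (0.3257, -1.1951, 0)–(0.3257, -0.564122, 1.71063)  len=1.8233
  (v7,v0,v1) [+-+] → (0.3257, -0.564122, 0)–(0.3257, 0, 0)  len=0.5641
  (v7,v1,v2) [++-] → (0.3257, 0, 2.47531)–(0.3257, -0.564122, 1.71063)  len=0.9503

Chained into 1 loop(s):
  loop 1: 8 segments, perimeter = 7.9373
Total perimeter = 7.937


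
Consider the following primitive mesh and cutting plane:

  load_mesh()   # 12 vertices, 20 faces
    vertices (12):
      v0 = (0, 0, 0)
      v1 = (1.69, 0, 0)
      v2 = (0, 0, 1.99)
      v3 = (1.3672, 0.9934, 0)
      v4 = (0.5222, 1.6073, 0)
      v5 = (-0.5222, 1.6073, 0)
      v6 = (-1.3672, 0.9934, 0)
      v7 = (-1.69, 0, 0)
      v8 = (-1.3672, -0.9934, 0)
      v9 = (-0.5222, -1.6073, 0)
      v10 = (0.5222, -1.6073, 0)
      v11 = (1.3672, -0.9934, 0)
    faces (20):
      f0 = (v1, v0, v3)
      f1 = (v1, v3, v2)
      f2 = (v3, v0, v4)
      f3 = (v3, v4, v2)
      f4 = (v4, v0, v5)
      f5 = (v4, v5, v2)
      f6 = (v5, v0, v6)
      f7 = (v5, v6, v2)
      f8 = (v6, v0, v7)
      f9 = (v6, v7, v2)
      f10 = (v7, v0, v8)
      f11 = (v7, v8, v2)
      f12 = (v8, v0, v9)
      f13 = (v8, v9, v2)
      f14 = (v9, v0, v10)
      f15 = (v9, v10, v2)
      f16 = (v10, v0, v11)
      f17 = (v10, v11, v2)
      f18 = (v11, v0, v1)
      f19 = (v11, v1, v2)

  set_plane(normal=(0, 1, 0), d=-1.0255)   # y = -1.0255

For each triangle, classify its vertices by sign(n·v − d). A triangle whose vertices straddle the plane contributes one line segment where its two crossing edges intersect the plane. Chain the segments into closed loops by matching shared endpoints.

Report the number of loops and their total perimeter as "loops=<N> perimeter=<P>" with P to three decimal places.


Straddling triangles (6 of 20):
  (v8,v0,v9) [++-] → (-0.333177, -1.0255, 0)–(-1.32302, -1.0255, 0)  len=0.9898
  (v8,v9,v2) [+-+] → (-1.32302, -1.0255, 0)–(-0.333177, -1.0255, 0.720327)  len=1.2242
  (v9,v0,v10) [-+-] → (-0.333177, -1.0255, 0)–(0.333177, -1.0255, 0)  len=0.6664
  (v9,v10,v2) [--+] → (0.333177, -1.0255, 0.720327)–(-0.333177, -1.0255, 0.720327)  len=0.6664
  (v10,v0,v11) [-++] → (0.333177, -1.0255, 0)–(1.32302, -1.0255, 0)  len=0.9898
  (v10,v11,v2) [-++] → (1.32302, -1.0255, 0)–(0.333177, -1.0255, 0.720327)  len=1.2242

Chained into 1 loop(s):
  loop 1: 6 segments, perimeter = 5.7608
Total perimeter = 5.761

loops=1 perimeter=5.761


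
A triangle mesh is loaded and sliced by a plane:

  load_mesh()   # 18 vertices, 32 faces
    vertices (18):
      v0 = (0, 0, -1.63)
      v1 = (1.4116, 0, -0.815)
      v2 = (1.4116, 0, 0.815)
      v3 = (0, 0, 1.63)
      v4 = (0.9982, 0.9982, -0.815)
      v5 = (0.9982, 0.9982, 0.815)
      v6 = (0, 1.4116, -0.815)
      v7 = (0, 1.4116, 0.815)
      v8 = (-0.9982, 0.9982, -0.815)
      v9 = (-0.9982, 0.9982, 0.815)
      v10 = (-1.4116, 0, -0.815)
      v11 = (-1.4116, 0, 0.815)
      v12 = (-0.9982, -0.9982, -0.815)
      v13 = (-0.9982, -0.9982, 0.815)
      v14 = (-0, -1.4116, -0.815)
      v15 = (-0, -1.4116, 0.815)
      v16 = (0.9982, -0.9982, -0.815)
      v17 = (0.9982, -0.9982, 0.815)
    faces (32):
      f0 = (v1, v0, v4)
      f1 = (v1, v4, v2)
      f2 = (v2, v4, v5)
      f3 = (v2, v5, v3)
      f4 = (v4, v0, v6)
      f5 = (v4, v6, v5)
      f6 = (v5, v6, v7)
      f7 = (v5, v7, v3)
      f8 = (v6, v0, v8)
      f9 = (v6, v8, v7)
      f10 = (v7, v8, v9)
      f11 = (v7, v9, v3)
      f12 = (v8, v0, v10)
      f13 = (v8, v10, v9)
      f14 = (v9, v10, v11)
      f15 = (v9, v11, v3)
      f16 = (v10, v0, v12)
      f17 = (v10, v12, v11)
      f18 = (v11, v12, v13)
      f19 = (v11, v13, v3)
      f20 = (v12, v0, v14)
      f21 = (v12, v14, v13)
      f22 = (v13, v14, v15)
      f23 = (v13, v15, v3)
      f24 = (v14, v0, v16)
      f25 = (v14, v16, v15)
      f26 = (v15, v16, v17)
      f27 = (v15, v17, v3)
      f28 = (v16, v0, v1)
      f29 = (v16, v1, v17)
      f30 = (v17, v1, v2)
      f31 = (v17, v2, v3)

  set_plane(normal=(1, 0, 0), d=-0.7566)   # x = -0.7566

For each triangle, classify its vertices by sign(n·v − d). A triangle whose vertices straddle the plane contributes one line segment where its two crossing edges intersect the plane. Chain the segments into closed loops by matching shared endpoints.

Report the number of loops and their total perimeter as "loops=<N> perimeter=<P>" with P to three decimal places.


loops=1 perimeter=7.950

Straddling triangles (12 of 32):
  (v6,v0,v8) [++-] → (-0.7566, 0.7566, -1.01226)–(-0.7566, 1.09826, -0.815)  len=0.3945
  (v6,v8,v7) [+-+] → (-0.7566, 1.09826, -0.815)–(-0.7566, 1.09826, -0.420482)  len=0.3945
  (v7,v8,v9) [+--] → (-0.7566, 1.09826, -0.420482)–(-0.7566, 1.09826, 0.815)  len=1.2355
  (v7,v9,v3) [+-+] → (-0.7566, 1.09826, 0.815)–(-0.7566, 0.7566, 1.01226)  len=0.3945
  (v8,v0,v10) [-+-] → (-0.7566, 0.7566, -1.01226)–(-0.7566, 0, -1.19317)  len=0.7779
  (v9,v11,v3) [--+] → (-0.7566, 0, 1.19317)–(-0.7566, 0.7566, 1.01226)  len=0.7779
  (v10,v0,v12) [-+-] → (-0.7566, 0, -1.19317)–(-0.7566, -0.7566, -1.01226)  len=0.7779
  (v11,v13,v3) [--+] → (-0.7566, -0.7566, 1.01226)–(-0.7566, 0, 1.19317)  len=0.7779
  (v12,v0,v14) [-++] → (-0.7566, -0.7566, -1.01226)–(-0.7566, -1.09826, -0.815)  len=0.3945
  (v12,v14,v13) [-+-] → (-0.7566, -1.09826, -0.815)–(-0.7566, -1.09826, 0.420482)  len=1.2355
  (v13,v14,v15) [-++] → (-0.7566, -1.09826, 0.420482)–(-0.7566, -1.09826, 0.815)  len=0.3945
  (v13,v15,v3) [-++] → (-0.7566, -1.09826, 0.815)–(-0.7566, -0.7566, 1.01226)  len=0.3945

Chained into 1 loop(s):
  loop 1: 12 segments, perimeter = 7.9498
Total perimeter = 7.950


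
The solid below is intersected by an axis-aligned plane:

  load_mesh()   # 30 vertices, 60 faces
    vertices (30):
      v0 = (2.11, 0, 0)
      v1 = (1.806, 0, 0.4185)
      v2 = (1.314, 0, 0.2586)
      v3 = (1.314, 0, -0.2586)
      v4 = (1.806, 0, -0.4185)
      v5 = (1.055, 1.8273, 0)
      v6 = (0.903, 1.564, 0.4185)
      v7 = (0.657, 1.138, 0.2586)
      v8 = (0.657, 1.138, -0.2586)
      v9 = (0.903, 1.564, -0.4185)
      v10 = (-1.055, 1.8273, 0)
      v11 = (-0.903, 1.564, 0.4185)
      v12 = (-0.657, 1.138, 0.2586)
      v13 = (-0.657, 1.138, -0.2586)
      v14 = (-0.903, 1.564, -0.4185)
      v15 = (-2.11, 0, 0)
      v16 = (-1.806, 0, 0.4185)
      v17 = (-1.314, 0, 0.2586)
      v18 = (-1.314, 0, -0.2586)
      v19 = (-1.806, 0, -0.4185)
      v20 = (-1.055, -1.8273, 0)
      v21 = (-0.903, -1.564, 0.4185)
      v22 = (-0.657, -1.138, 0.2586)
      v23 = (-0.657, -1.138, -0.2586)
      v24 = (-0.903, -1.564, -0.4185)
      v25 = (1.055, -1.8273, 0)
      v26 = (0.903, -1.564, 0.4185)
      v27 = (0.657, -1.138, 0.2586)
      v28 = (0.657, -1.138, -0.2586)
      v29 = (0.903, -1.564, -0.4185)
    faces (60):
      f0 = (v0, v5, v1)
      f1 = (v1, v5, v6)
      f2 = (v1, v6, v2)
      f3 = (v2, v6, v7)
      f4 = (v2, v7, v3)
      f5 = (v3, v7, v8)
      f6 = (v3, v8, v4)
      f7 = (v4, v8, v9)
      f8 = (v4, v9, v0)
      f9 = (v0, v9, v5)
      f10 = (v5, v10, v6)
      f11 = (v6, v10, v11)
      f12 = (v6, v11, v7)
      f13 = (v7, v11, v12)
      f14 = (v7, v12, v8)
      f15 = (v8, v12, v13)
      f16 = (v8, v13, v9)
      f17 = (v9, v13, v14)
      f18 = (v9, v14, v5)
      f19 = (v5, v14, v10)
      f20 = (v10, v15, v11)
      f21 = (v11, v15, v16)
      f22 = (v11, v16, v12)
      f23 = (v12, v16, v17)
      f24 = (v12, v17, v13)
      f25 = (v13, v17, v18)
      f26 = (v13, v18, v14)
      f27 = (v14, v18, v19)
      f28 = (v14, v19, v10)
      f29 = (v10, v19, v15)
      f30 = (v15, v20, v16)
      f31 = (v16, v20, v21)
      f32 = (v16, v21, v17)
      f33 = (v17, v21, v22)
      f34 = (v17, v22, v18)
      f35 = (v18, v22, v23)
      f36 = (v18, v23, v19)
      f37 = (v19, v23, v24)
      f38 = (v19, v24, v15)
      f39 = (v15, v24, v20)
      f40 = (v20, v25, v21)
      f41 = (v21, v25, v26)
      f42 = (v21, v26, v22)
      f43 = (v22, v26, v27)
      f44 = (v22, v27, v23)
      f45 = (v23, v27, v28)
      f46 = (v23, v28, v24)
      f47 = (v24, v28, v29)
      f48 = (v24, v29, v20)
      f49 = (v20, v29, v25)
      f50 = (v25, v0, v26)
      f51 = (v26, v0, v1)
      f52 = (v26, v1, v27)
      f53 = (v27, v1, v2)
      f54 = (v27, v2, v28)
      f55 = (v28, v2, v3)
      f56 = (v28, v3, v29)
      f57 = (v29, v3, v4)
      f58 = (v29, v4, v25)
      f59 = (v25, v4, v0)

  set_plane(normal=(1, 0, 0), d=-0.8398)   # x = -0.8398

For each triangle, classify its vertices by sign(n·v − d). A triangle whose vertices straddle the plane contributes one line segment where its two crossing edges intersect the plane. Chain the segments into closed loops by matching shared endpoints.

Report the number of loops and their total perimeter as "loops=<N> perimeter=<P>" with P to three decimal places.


Straddling triangles (24 of 60):
  (v5,v10,v6) [+-+] → (-0.8398, 1.8273, 0)–(-0.8398, 1.79836, 0.0459965)  len=0.0543
  (v6,v10,v11) [+--] → (-0.8398, 1.79836, 0.0459965)–(-0.8398, 1.564, 0.4185)  len=0.4401
  (v6,v11,v7) [+-+] → (-0.8398, 1.564, 0.4185)–(-0.8398, 1.54674, 0.412022)  len=0.0184
  (v7,v11,v12) [+-+] → (-0.8398, 1.54674, 0.412022)–(-0.8398, 1.45456, 0.37742)  len=0.0985
  (v9,v13,v14) [++-] → (-0.8398, 1.45456, -0.37742)–(-0.8398, 1.564, -0.4185)  len=0.1169
  (v9,v14,v5) [+-+] → (-0.8398, 1.564, -0.4185)–(-0.8398, 1.5725, -0.404992)  len=0.0160
  (v5,v14,v10) [+--] → (-0.8398, 1.5725, -0.404992)–(-0.8398, 1.8273, 0)  len=0.4785
  (v11,v16,v12) [--+] → (-0.8398, 0.95695, 0.284039)–(-0.8398, 1.45456, 0.37742)  len=0.5063
  (v12,v16,v17) [+--] → (-0.8398, 0.95695, 0.284039)–(-0.8398, 0.821369, 0.2586)  len=0.1379
  (v12,v17,v13) [+-+] → (-0.8398, 0.821369, 0.2586)–(-0.8398, 0.821369, -0.114697)  len=0.3733
  (v13,v17,v18) [+--] → (-0.8398, 0.821369, -0.114697)–(-0.8398, 0.821369, -0.2586)  len=0.1439
  (v13,v18,v14) [+--] → (-0.8398, 0.821369, -0.2586)–(-0.8398, 1.45456, -0.37742)  len=0.6442
  (v17,v21,v22) [--+] → (-0.8398, -1.45456, 0.37742)–(-0.8398, -0.821369, 0.2586)  len=0.6442
  (v17,v22,v18) [-+-] → (-0.8398, -0.821369, 0.2586)–(-0.8398, -0.821369, 0.114697)  len=0.1439
  (v18,v22,v23) [-++] → (-0.8398, -0.821369, 0.114697)–(-0.8398, -0.821369, -0.2586)  len=0.3733
  (v18,v23,v19) [-+-] → (-0.8398, -0.821369, -0.2586)–(-0.8398, -0.95695, -0.284039)  len=0.1379
  (v19,v23,v24) [-+-] → (-0.8398, -0.95695, -0.284039)–(-0.8398, -1.45456, -0.37742)  len=0.5063
  (v20,v25,v21) [-+-] → (-0.8398, -1.8273, 0)–(-0.8398, -1.5725, 0.404992)  len=0.4785
  (v21,v25,v26) [-++] → (-0.8398, -1.5725, 0.404992)–(-0.8398, -1.564, 0.4185)  len=0.0160
  (v21,v26,v22) [-++] → (-0.8398, -1.564, 0.4185)–(-0.8398, -1.45456, 0.37742)  len=0.1169
  (v23,v28,v24) [++-] → (-0.8398, -1.54674, -0.412022)–(-0.8398, -1.45456, -0.37742)  len=0.0985
  (v24,v28,v29) [-++] → (-0.8398, -1.54674, -0.412022)–(-0.8398, -1.564, -0.4185)  len=0.0184
  (v24,v29,v20) [-+-] → (-0.8398, -1.564, -0.4185)–(-0.8398, -1.79836, -0.0459965)  len=0.4401
  (v20,v29,v25) [-++] → (-0.8398, -1.79836, -0.0459965)–(-0.8398, -1.8273, 0)  len=0.0543

Chained into 2 loop(s):
  loop 1: 12 segments, perimeter = 3.0284
  loop 2: 12 segments, perimeter = 3.0284
Total perimeter = 6.057

loops=2 perimeter=6.057


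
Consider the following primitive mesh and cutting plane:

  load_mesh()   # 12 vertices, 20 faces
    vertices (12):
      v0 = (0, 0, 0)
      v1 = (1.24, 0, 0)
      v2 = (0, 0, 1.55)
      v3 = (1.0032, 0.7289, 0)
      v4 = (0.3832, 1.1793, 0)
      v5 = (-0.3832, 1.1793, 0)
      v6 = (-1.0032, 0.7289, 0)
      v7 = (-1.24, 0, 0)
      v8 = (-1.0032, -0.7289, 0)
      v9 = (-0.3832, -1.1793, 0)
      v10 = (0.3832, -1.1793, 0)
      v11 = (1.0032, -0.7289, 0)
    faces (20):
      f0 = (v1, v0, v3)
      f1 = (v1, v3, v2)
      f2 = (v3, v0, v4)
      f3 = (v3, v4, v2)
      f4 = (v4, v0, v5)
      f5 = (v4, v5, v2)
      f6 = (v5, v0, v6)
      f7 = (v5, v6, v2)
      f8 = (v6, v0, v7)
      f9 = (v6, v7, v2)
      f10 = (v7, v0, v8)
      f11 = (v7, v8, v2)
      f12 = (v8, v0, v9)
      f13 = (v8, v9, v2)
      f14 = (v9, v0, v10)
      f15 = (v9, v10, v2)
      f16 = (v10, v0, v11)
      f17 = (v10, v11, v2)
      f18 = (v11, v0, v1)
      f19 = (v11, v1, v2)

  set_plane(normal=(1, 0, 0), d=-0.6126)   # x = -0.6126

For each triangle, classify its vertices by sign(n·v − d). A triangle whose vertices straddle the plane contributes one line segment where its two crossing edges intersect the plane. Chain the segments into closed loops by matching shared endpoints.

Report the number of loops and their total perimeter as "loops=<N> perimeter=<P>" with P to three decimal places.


loops=1 perimeter=4.643

Straddling triangles (8 of 20):
  (v5,v0,v6) [++-] → (-0.6126, 0.4451, 0)–(-0.6126, 1.01265, 0)  len=0.5676
  (v5,v6,v2) [+-+] → (-0.6126, 1.01265, 0)–(-0.6126, 0.4451, 0.603499)  len=0.8284
  (v6,v0,v7) [-+-] → (-0.6126, 0.4451, 0)–(-0.6126, 0, 0)  len=0.4451
  (v6,v7,v2) [--+] → (-0.6126, 0, 0.78425)–(-0.6126, 0.4451, 0.603499)  len=0.4804
  (v7,v0,v8) [-+-] → (-0.6126, 0, 0)–(-0.6126, -0.4451, 0)  len=0.4451
  (v7,v8,v2) [--+] → (-0.6126, -0.4451, 0.603499)–(-0.6126, 0, 0.78425)  len=0.4804
  (v8,v0,v9) [-++] → (-0.6126, -0.4451, 0)–(-0.6126, -1.01265, 0)  len=0.5676
  (v8,v9,v2) [-++] → (-0.6126, -1.01265, 0)–(-0.6126, -0.4451, 0.603499)  len=0.8284

Chained into 1 loop(s):
  loop 1: 8 segments, perimeter = 4.6430
Total perimeter = 4.643


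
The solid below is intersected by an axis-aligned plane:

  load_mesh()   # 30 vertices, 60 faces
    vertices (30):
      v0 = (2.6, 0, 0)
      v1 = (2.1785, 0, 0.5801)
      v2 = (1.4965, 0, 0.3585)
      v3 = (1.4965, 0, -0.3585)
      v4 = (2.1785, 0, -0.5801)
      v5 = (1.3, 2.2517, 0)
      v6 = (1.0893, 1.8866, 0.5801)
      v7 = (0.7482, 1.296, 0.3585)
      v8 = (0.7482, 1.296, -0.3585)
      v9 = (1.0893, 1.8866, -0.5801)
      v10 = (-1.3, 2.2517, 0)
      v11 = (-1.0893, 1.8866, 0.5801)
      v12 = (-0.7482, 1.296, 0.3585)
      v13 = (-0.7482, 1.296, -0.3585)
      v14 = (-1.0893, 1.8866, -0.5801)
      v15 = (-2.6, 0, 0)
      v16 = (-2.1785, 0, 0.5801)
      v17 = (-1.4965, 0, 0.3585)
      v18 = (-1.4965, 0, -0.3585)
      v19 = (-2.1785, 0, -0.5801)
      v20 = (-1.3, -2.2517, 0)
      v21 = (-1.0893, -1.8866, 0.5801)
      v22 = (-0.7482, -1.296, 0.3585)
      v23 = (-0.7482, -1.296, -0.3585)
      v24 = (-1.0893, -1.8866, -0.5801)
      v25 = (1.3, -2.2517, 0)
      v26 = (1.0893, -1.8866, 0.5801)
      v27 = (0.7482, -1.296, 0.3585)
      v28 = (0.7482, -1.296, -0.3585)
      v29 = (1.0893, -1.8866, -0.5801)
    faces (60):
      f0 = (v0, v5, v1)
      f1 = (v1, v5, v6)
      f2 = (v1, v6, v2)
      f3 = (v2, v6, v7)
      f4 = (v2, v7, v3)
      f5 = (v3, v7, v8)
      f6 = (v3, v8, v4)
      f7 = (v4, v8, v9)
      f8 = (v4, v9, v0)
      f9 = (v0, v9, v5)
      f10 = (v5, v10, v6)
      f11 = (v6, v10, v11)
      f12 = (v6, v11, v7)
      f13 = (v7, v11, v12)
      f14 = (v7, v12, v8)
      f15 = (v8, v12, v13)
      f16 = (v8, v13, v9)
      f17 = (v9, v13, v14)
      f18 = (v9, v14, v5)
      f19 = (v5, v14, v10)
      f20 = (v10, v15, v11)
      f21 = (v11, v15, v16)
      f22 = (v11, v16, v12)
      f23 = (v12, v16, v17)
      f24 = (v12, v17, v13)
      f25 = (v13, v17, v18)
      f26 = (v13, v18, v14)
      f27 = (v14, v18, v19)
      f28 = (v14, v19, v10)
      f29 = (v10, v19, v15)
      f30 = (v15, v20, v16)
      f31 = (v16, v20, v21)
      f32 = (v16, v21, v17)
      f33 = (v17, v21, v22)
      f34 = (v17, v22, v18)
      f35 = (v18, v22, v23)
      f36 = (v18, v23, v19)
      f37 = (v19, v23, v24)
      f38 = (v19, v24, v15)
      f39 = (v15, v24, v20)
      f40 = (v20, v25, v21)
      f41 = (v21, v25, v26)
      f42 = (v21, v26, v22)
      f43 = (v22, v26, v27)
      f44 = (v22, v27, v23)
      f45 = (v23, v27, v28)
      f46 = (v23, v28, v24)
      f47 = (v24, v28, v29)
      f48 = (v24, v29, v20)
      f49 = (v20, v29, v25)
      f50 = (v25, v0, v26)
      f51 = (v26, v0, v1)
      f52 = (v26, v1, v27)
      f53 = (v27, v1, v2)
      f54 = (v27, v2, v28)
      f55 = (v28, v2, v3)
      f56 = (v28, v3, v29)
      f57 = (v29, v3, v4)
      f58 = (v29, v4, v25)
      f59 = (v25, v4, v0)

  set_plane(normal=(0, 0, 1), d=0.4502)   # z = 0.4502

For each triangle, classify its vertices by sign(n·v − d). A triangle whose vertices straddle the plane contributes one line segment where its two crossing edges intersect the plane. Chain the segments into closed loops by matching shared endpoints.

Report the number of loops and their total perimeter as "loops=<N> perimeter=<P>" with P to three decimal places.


Straddling triangles (24 of 60):
  (v0,v5,v1) [--+] → (1.98178, 0.504216, 0.4502)–(2.27289, 0, 0.4502)  len=0.5822
  (v1,v5,v6) [+-+] → (1.98178, 0.504216, 0.4502)–(1.13648, 1.96836, 0.4502)  len=1.6906
  (v1,v6,v2) [++-] → (1.328, 0.780691, 0.4502)–(1.77872, 0, 0.4502)  len=0.9015
  (v2,v6,v7) [-+-] → (1.328, 0.780691, 0.4502)–(0.88935, 1.5404, 0.4502)  len=0.8772
  (v5,v10,v6) [--+] → (0.554271, 1.96836, 0.4502)–(1.13648, 1.96836, 0.4502)  len=0.5822
  (v6,v10,v11) [+-+] → (0.554271, 1.96836, 0.4502)–(-1.13648, 1.96836, 0.4502)  len=1.6908
  (v6,v11,v7) [++-] → (-0.0121734, 1.5404, 0.4502)–(0.88935, 1.5404, 0.4502)  len=0.9015
  (v7,v11,v12) [-+-] → (-0.0121734, 1.5404, 0.4502)–(-0.88935, 1.5404, 0.4502)  len=0.8772
  (v10,v15,v11) [--+] → (-1.42759, 1.46414, 0.4502)–(-1.13648, 1.96836, 0.4502)  len=0.5822
  (v11,v15,v16) [+-+] → (-1.42759, 1.46414, 0.4502)–(-2.27289, 0, 0.4502)  len=1.6906
  (v11,v16,v12) [++-] → (-1.34007, 0.759704, 0.4502)–(-0.88935, 1.5404, 0.4502)  len=0.9015
  (v12,v16,v17) [-+-] → (-1.34007, 0.759704, 0.4502)–(-1.77872, 0, 0.4502)  len=0.8772
  (v15,v20,v16) [--+] → (-1.98178, -0.504216, 0.4502)–(-2.27289, 0, 0.4502)  len=0.5822
  (v16,v20,v21) [+-+] → (-1.98178, -0.504216, 0.4502)–(-1.13648, -1.96836, 0.4502)  len=1.6906
  (v16,v21,v17) [++-] → (-1.328, -0.780691, 0.4502)–(-1.77872, 0, 0.4502)  len=0.9015
  (v17,v21,v22) [-+-] → (-1.328, -0.780691, 0.4502)–(-0.88935, -1.5404, 0.4502)  len=0.8772
  (v20,v25,v21) [--+] → (-0.554271, -1.96836, 0.4502)–(-1.13648, -1.96836, 0.4502)  len=0.5822
  (v21,v25,v26) [+-+] → (-0.554271, -1.96836, 0.4502)–(1.13648, -1.96836, 0.4502)  len=1.6908
  (v21,v26,v22) [++-] → (0.0121734, -1.5404, 0.4502)–(-0.88935, -1.5404, 0.4502)  len=0.9015
  (v22,v26,v27) [-+-] → (0.0121734, -1.5404, 0.4502)–(0.88935, -1.5404, 0.4502)  len=0.8772
  (v25,v0,v26) [--+] → (1.42759, -1.46414, 0.4502)–(1.13648, -1.96836, 0.4502)  len=0.5822
  (v26,v0,v1) [+-+] → (1.42759, -1.46414, 0.4502)–(2.27289, 0, 0.4502)  len=1.6906
  (v26,v1,v27) [++-] → (1.34007, -0.759704, 0.4502)–(0.88935, -1.5404, 0.4502)  len=0.9015
  (v27,v1,v2) [-+-] → (1.34007, -0.759704, 0.4502)–(1.77872, 0, 0.4502)  len=0.8772

Chained into 2 loop(s):
  loop 1: 12 segments, perimeter = 13.6373
  loop 2: 12 segments, perimeter = 10.6722
Total perimeter = 24.310

loops=2 perimeter=24.310


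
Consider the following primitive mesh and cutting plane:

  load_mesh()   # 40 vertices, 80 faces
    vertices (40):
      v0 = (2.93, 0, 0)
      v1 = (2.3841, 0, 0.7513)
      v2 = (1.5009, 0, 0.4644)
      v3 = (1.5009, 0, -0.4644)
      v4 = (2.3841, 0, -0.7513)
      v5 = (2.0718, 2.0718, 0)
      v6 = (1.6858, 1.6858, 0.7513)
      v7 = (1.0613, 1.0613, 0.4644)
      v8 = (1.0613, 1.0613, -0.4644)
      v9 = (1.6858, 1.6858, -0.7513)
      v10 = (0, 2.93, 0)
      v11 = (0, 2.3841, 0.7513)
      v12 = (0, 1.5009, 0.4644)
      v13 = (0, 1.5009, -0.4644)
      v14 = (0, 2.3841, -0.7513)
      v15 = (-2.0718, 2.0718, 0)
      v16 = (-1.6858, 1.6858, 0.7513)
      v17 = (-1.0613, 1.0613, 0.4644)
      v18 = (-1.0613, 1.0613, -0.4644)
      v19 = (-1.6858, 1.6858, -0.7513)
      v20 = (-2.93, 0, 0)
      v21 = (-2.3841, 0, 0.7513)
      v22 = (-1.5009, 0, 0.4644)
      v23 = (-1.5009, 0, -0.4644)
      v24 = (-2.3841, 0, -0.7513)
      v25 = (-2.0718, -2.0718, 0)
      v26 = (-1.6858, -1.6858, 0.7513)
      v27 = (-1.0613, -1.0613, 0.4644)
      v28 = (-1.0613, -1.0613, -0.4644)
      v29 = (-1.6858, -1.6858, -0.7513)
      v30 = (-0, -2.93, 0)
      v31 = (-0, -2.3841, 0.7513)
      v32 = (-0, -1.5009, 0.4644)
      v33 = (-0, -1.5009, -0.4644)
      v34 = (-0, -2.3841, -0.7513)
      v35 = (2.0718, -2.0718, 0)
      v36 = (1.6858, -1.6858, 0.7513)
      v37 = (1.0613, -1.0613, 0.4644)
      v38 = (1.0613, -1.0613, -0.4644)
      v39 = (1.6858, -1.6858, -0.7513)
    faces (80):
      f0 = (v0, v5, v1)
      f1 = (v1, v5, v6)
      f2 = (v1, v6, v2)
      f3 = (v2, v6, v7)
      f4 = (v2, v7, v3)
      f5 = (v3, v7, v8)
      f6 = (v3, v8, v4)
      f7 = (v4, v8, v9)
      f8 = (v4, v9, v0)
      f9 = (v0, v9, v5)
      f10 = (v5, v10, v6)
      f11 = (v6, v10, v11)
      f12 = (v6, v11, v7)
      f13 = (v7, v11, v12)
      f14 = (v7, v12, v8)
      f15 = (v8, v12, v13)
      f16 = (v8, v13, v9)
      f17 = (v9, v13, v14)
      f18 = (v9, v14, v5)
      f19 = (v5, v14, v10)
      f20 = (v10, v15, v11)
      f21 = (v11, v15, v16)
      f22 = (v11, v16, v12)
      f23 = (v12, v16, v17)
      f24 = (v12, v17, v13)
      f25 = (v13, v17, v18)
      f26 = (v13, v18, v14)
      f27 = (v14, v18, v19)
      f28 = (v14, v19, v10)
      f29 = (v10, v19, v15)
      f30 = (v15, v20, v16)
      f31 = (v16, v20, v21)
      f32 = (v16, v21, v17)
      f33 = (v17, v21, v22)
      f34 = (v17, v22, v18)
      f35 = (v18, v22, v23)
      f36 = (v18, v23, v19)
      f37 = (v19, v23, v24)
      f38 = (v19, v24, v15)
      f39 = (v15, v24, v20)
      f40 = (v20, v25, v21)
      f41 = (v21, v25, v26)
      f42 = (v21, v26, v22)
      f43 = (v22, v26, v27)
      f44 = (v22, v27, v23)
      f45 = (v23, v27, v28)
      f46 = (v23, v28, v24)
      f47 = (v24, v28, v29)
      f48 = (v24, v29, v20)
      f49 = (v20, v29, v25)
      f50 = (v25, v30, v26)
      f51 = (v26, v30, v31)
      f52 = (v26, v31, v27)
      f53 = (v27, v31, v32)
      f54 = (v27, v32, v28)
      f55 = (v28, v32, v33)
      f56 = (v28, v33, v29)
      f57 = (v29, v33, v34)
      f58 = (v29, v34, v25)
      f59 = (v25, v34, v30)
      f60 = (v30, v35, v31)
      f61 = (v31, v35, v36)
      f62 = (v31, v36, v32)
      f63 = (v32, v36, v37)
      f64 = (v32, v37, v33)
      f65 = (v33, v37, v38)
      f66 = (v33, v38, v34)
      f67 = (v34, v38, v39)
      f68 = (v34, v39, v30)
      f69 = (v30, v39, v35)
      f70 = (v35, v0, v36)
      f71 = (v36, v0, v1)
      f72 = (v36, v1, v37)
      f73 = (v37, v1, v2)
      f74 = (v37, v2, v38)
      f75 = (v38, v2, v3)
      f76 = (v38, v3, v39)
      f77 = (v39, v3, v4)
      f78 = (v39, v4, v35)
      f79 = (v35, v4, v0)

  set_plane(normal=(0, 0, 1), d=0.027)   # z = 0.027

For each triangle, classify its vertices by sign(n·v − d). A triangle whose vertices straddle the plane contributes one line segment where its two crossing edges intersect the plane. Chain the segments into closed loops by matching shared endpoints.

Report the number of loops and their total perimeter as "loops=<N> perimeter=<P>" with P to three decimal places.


Straddling triangles (32 of 80):
  (v0,v5,v1) [--+] → (2.08302, 1.99734, 0.027)–(2.91038, 0, 0.027)  len=2.1619
  (v1,v5,v6) [+-+] → (2.08302, 1.99734, 0.027)–(2.05793, 2.05793, 0.027)  len=0.0656
  (v2,v7,v3) [++-] → (1.26832, 0.561502, 0.027)–(1.5009, 0, 0.027)  len=0.6078
  (v3,v7,v8) [-+-] → (1.26832, 0.561502, 0.027)–(1.0613, 1.0613, 0.027)  len=0.5410
  (v5,v10,v6) [--+] → (0.0605838, 2.88529, 0.027)–(2.05793, 2.05793, 0.027)  len=2.1619
  (v6,v10,v11) [+-+] → (0.0605838, 2.88529, 0.027)–(0, 2.91038, 0.027)  len=0.0656
  (v7,v12,v8) [++-] → (0.499798, 1.29388, 0.027)–(1.0613, 1.0613, 0.027)  len=0.6078
  (v8,v12,v13) [-+-] → (0.499798, 1.29388, 0.027)–(0, 1.5009, 0.027)  len=0.5410
  (v10,v15,v11) [--+] → (-1.99734, 2.08302, 0.027)–(0, 2.91038, 0.027)  len=2.1619
  (v11,v15,v16) [+-+] → (-1.99734, 2.08302, 0.027)–(-2.05793, 2.05793, 0.027)  len=0.0656
  (v12,v17,v13) [++-] → (-0.561502, 1.26832, 0.027)–(0, 1.5009, 0.027)  len=0.6078
  (v13,v17,v18) [-+-] → (-0.561502, 1.26832, 0.027)–(-1.0613, 1.0613, 0.027)  len=0.5410
  (v15,v20,v16) [--+] → (-2.88529, 0.0605838, 0.027)–(-2.05793, 2.05793, 0.027)  len=2.1619
  (v16,v20,v21) [+-+] → (-2.88529, 0.0605838, 0.027)–(-2.91038, 0, 0.027)  len=0.0656
  (v17,v22,v18) [++-] → (-1.29388, 0.499798, 0.027)–(-1.0613, 1.0613, 0.027)  len=0.6078
  (v18,v22,v23) [-+-] → (-1.29388, 0.499798, 0.027)–(-1.5009, 0, 0.027)  len=0.5410
  (v20,v25,v21) [--+] → (-2.08302, -1.99734, 0.027)–(-2.91038, 0, 0.027)  len=2.1619
  (v21,v25,v26) [+-+] → (-2.08302, -1.99734, 0.027)–(-2.05793, -2.05793, 0.027)  len=0.0656
  (v22,v27,v23) [++-] → (-1.26832, -0.561502, 0.027)–(-1.5009, 0, 0.027)  len=0.6078
  (v23,v27,v28) [-+-] → (-1.26832, -0.561502, 0.027)–(-1.0613, -1.0613, 0.027)  len=0.5410
  (v25,v30,v26) [--+] → (-0.0605838, -2.88529, 0.027)–(-2.05793, -2.05793, 0.027)  len=2.1619
  (v26,v30,v31) [+-+] → (-0.0605838, -2.88529, 0.027)–(0, -2.91038, 0.027)  len=0.0656
  (v27,v32,v28) [++-] → (-0.499798, -1.29388, 0.027)–(-1.0613, -1.0613, 0.027)  len=0.6078
  (v28,v32,v33) [-+-] → (-0.499798, -1.29388, 0.027)–(0, -1.5009, 0.027)  len=0.5410
  (v30,v35,v31) [--+] → (1.99734, -2.08302, 0.027)–(0, -2.91038, 0.027)  len=2.1619
  (v31,v35,v36) [+-+] → (1.99734, -2.08302, 0.027)–(2.05793, -2.05793, 0.027)  len=0.0656
  (v32,v37,v33) [++-] → (0.561502, -1.26832, 0.027)–(0, -1.5009, 0.027)  len=0.6078
  (v33,v37,v38) [-+-] → (0.561502, -1.26832, 0.027)–(1.0613, -1.0613, 0.027)  len=0.5410
  (v35,v0,v36) [--+] → (2.88529, -0.0605838, 0.027)–(2.05793, -2.05793, 0.027)  len=2.1619
  (v36,v0,v1) [+-+] → (2.88529, -0.0605838, 0.027)–(2.91038, 0, 0.027)  len=0.0656
  (v37,v2,v38) [++-] → (1.29388, -0.499798, 0.027)–(1.0613, -1.0613, 0.027)  len=0.6078
  (v38,v2,v3) [-+-] → (1.29388, -0.499798, 0.027)–(1.5009, 0, 0.027)  len=0.5410

Chained into 2 loop(s):
  loop 1: 16 segments, perimeter = 17.8200
  loop 2: 16 segments, perimeter = 9.1899
Total perimeter = 27.010

loops=2 perimeter=27.010


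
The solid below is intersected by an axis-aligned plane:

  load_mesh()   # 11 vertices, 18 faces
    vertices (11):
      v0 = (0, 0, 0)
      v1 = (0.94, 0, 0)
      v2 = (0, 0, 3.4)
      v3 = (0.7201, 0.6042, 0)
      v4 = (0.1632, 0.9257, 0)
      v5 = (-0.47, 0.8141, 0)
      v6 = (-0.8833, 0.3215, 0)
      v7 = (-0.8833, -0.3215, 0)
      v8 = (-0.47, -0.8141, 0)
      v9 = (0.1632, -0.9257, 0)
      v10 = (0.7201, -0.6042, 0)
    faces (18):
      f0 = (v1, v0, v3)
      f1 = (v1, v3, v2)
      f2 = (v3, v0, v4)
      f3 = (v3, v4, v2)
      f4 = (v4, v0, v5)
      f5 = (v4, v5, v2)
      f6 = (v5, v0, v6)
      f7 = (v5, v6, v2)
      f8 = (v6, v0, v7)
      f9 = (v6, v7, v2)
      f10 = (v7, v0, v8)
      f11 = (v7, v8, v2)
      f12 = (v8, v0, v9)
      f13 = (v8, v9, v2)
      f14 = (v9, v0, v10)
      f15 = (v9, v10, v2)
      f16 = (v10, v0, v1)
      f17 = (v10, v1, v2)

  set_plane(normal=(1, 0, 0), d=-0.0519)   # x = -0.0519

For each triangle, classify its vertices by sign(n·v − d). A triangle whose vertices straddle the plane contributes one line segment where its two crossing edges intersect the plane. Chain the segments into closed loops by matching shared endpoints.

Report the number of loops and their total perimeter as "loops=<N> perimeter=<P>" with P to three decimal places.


loops=1 perimeter=8.448

Straddling triangles (10 of 18):
  (v4,v0,v5) [++-] → (-0.0519, 0.0898974, 0)–(-0.0519, 0.887789, 0)  len=0.7979
  (v4,v5,v2) [+-+] → (-0.0519, 0.887789, 0)–(-0.0519, 0.0898974, 3.02455)  len=3.1280
  (v5,v0,v6) [-+-] → (-0.0519, 0.0898974, 0)–(-0.0519, 0.0188904, 0)  len=0.0710
  (v5,v6,v2) [--+] → (-0.0519, 0.0188904, 3.20023)–(-0.0519, 0.0898974, 3.02455)  len=0.1895
  (v6,v0,v7) [-+-] → (-0.0519, 0.0188904, 0)–(-0.0519, -0.0188904, 0)  len=0.0378
  (v6,v7,v2) [--+] → (-0.0519, -0.0188904, 3.20023)–(-0.0519, 0.0188904, 3.20023)  len=0.0378
  (v7,v0,v8) [-+-] → (-0.0519, -0.0188904, 0)–(-0.0519, -0.0898974, 0)  len=0.0710
  (v7,v8,v2) [--+] → (-0.0519, -0.0898974, 3.02455)–(-0.0519, -0.0188904, 3.20023)  len=0.1895
  (v8,v0,v9) [-++] → (-0.0519, -0.0898974, 0)–(-0.0519, -0.887789, 0)  len=0.7979
  (v8,v9,v2) [-++] → (-0.0519, -0.887789, 0)–(-0.0519, -0.0898974, 3.02455)  len=3.1280

Chained into 1 loop(s):
  loop 1: 10 segments, perimeter = 8.4484
Total perimeter = 8.448
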